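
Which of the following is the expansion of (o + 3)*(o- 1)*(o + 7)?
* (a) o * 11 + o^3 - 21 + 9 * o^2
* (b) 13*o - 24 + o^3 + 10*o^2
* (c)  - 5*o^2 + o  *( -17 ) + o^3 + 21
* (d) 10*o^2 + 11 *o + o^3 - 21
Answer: a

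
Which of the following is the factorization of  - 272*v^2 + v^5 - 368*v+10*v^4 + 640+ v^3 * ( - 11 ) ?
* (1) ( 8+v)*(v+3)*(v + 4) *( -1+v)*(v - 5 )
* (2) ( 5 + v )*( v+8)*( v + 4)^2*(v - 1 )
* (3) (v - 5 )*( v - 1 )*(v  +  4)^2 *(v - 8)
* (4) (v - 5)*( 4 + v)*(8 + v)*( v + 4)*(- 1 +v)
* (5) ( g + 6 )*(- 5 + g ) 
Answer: 4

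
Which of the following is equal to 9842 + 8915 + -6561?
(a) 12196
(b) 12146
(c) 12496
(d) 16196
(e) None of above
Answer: a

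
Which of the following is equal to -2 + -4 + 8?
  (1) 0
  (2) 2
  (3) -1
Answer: 2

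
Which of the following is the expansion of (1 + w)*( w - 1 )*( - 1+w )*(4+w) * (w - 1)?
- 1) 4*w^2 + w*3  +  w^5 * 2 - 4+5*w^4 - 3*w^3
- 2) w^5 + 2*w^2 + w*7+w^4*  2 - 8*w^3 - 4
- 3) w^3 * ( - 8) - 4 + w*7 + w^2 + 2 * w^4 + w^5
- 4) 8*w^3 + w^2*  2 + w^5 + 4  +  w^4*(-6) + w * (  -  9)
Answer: 2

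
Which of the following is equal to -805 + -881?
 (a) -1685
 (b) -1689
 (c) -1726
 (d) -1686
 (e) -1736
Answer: d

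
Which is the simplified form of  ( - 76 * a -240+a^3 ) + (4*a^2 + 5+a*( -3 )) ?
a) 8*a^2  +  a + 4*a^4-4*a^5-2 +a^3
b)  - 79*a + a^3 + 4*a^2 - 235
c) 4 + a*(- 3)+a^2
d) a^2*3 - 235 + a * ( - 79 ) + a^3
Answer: b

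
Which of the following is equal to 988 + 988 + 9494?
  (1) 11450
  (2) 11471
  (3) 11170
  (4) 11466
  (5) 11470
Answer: 5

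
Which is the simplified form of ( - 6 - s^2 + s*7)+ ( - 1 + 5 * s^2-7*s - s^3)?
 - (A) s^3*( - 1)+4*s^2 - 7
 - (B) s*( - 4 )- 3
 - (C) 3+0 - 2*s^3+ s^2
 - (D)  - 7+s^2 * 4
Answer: A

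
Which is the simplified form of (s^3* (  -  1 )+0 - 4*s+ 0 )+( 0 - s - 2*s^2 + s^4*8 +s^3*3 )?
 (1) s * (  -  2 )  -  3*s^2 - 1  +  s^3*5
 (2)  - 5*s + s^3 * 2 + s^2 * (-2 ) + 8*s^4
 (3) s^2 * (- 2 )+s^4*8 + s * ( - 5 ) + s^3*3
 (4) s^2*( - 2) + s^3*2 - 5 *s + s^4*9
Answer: 2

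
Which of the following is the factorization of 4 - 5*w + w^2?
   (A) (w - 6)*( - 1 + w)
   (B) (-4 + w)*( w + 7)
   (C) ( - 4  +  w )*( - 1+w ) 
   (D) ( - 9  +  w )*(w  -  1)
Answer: C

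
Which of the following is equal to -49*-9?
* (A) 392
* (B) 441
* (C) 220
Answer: B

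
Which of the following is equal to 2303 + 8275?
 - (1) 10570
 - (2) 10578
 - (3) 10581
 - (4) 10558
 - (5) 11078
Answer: 2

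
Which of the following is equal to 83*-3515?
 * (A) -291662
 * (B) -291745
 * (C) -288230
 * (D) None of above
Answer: B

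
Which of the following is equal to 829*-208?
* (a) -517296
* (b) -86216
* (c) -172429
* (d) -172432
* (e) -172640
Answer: d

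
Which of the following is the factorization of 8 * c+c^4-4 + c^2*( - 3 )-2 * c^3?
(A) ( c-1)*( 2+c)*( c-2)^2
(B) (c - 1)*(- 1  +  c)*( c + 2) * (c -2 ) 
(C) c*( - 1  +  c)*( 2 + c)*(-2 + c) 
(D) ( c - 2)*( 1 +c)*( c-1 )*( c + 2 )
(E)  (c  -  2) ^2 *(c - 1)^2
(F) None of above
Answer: B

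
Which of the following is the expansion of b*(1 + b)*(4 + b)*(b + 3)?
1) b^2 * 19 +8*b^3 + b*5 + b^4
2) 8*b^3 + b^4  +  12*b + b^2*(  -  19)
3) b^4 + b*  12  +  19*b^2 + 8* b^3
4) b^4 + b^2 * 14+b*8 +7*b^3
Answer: 3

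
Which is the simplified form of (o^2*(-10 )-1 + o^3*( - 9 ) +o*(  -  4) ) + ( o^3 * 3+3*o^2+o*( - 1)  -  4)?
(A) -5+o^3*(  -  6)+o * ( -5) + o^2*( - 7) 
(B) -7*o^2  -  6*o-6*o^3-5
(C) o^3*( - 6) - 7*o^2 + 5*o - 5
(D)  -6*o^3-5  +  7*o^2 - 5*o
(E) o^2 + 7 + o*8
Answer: A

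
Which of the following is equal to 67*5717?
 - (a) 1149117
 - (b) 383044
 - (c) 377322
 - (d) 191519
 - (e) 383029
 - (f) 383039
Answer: f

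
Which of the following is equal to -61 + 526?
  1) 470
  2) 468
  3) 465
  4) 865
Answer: 3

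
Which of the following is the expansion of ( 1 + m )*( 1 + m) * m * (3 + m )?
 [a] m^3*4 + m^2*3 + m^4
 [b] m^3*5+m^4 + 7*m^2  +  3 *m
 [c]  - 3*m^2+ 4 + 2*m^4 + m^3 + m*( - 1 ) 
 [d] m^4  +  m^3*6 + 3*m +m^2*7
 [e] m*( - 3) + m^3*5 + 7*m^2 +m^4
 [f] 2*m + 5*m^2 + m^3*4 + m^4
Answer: b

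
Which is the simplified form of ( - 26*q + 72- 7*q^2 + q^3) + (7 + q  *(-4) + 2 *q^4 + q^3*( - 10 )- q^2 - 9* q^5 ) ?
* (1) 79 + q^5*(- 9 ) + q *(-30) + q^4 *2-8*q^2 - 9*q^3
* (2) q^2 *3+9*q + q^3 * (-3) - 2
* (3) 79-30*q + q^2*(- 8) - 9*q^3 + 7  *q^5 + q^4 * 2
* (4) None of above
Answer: 1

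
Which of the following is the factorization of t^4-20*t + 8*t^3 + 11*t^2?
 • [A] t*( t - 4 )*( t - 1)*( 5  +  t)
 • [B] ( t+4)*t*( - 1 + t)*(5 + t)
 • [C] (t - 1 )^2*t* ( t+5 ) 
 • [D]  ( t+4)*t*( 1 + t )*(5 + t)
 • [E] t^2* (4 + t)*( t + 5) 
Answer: B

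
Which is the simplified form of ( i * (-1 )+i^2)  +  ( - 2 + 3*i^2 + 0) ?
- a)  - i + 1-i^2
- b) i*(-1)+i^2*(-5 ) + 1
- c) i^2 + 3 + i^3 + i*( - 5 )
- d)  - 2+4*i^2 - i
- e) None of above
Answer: d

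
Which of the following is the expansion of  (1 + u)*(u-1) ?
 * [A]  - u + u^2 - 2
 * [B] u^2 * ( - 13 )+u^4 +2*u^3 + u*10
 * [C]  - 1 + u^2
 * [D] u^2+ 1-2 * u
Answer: C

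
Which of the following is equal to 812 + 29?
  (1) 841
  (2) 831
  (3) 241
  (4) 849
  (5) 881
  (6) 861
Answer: 1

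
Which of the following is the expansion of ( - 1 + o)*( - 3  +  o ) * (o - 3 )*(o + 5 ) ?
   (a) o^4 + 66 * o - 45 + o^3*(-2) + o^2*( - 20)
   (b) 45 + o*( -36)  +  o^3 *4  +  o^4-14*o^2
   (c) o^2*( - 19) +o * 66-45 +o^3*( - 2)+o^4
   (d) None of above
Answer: a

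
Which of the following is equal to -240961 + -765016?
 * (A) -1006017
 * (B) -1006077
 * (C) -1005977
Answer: C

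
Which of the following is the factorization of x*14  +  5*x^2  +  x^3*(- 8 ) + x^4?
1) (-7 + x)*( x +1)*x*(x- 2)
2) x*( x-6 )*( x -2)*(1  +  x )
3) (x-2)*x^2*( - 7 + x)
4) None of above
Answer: 1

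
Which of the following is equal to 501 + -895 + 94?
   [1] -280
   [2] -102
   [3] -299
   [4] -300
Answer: 4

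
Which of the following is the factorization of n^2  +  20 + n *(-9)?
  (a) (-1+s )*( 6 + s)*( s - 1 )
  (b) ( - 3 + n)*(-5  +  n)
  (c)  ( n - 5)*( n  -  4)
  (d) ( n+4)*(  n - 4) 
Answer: c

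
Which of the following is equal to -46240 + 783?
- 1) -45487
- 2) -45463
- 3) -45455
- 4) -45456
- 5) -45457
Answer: 5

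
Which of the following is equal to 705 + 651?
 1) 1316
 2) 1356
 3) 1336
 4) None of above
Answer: 2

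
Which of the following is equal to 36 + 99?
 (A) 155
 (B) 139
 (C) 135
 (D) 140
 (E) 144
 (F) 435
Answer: C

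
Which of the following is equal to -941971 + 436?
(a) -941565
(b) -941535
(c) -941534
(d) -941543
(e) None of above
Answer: b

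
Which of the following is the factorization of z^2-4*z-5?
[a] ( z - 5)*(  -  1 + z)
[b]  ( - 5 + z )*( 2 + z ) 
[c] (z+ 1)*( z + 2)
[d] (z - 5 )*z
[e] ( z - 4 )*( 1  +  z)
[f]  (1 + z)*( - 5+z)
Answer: f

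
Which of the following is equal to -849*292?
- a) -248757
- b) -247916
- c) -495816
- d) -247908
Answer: d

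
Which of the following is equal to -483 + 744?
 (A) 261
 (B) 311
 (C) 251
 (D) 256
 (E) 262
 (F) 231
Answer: A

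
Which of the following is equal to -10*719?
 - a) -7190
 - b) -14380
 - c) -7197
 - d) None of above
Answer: a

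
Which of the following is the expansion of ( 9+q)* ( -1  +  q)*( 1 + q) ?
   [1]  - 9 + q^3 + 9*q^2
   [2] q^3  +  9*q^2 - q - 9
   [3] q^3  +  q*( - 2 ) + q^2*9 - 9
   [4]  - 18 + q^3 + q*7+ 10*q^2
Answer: 2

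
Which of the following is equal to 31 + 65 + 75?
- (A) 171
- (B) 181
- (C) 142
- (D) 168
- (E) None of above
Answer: A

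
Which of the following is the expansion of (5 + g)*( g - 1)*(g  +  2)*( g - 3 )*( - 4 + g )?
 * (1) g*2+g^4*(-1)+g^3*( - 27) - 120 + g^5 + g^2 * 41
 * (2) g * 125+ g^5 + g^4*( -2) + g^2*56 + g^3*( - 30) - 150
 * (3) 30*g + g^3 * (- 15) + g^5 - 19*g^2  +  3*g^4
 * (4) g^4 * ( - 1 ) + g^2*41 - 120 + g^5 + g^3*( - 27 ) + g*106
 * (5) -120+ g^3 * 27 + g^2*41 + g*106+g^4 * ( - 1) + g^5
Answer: 4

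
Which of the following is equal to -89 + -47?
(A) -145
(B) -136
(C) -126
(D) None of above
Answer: B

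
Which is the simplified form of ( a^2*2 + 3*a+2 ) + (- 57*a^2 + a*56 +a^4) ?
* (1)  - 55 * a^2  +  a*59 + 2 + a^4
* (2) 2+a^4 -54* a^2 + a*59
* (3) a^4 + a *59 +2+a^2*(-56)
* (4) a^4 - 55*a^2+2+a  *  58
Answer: 1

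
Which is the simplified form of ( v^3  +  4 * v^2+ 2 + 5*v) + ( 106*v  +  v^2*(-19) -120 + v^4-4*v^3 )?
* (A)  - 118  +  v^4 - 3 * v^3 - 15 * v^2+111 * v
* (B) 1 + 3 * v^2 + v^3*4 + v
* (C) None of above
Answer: A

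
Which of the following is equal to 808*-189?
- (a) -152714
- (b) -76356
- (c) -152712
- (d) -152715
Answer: c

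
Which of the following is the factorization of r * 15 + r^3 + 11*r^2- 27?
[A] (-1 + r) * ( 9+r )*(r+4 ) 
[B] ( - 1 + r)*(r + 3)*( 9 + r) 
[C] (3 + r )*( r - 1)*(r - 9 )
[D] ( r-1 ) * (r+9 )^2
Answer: B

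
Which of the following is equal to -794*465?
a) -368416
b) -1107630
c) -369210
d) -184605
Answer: c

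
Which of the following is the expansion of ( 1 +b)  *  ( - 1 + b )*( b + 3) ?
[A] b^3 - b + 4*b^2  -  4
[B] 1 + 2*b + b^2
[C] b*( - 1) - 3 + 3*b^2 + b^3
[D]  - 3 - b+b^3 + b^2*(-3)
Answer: C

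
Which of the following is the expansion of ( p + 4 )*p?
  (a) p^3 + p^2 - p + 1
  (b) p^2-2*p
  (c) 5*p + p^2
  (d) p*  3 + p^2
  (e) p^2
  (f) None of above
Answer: f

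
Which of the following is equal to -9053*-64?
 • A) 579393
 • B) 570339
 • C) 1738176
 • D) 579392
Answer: D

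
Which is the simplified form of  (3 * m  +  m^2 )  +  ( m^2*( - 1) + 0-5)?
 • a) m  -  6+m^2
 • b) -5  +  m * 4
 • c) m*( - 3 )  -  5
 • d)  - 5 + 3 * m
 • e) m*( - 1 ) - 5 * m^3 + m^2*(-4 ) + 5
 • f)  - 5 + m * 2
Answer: d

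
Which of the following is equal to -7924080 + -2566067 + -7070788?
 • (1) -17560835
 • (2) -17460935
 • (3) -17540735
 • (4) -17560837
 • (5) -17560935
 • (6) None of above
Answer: 5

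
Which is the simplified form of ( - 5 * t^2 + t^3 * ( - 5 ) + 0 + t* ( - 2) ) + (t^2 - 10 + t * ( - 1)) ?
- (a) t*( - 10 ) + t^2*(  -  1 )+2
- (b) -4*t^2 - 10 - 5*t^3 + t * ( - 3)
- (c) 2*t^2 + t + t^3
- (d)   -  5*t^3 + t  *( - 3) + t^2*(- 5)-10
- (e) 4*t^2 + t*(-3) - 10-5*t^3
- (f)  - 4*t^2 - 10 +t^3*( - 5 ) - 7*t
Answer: b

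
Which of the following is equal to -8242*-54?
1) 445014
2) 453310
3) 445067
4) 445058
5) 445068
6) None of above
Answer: 5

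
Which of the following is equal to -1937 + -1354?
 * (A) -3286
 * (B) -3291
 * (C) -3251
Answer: B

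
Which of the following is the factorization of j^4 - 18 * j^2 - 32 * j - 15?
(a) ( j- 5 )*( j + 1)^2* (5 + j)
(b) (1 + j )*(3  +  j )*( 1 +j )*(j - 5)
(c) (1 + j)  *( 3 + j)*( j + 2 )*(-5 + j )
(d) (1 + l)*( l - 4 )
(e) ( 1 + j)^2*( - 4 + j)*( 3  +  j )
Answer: b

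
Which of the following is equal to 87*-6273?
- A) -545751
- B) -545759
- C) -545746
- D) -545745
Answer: A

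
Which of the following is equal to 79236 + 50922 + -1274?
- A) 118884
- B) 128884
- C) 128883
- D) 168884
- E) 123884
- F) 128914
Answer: B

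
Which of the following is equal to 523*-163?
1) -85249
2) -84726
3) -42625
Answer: 1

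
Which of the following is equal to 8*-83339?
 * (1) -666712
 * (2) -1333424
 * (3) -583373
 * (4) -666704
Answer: 1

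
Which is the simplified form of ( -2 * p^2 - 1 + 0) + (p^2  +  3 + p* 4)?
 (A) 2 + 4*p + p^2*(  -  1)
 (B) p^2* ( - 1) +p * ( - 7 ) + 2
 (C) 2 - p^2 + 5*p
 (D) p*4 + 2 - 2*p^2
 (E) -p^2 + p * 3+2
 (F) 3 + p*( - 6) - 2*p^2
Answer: A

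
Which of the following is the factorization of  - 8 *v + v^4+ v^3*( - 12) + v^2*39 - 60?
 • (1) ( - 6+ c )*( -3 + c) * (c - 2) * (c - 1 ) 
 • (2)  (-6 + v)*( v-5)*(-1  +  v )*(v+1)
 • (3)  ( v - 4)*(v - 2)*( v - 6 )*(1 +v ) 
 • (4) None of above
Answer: 4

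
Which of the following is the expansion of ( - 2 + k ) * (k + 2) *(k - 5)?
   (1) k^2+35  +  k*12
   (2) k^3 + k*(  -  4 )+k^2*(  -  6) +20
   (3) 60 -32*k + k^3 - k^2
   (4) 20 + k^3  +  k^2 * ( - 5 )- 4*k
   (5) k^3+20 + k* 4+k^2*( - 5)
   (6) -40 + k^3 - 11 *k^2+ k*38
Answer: 4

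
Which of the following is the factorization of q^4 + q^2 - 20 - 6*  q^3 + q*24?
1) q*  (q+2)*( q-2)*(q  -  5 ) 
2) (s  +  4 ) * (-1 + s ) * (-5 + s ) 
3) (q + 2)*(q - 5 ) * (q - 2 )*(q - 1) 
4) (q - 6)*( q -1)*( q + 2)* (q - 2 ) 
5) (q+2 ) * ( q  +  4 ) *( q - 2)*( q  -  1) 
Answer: 3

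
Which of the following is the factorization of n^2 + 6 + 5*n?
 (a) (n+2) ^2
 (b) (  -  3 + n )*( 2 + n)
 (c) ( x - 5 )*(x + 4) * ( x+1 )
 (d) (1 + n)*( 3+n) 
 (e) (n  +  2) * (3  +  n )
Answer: e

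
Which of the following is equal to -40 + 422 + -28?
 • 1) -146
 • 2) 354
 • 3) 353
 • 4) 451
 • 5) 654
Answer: 2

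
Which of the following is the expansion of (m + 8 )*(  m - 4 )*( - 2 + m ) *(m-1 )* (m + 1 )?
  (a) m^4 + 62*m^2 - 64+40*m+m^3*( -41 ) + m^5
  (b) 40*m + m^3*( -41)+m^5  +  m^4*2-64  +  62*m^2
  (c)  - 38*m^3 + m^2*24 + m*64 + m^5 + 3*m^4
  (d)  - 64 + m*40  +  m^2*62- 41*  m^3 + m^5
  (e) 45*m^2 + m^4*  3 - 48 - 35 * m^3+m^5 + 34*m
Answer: b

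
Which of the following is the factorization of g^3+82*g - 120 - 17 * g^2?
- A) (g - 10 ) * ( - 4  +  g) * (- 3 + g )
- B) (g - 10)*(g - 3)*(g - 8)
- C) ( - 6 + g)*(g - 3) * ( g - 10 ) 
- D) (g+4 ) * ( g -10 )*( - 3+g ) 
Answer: A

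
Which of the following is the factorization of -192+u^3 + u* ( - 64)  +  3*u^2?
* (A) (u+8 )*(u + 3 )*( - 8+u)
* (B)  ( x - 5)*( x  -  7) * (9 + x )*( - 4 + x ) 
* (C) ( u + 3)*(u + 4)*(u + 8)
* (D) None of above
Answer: A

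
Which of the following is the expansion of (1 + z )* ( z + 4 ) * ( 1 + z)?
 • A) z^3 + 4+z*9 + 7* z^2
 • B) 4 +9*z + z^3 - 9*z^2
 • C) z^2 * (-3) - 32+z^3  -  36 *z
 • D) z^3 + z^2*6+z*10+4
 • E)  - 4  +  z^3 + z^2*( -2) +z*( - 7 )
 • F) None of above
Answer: F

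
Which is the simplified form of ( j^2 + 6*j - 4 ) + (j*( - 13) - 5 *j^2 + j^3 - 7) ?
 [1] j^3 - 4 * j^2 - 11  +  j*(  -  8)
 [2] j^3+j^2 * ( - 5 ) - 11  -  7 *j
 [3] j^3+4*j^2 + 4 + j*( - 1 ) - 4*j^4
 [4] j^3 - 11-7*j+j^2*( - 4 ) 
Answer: 4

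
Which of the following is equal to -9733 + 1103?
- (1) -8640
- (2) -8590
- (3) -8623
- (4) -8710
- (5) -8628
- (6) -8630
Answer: 6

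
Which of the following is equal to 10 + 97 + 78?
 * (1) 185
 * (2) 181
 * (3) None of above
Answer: 1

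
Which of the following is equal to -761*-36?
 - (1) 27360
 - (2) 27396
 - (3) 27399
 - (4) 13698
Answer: 2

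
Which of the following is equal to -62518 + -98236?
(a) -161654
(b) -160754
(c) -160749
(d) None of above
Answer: b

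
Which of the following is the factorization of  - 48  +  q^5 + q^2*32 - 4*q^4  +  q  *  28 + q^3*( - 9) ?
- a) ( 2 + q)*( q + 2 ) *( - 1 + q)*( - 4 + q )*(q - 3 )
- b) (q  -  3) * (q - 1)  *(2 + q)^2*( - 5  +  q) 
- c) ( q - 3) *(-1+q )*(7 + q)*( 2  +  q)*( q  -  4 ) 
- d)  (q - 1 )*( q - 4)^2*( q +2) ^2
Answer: a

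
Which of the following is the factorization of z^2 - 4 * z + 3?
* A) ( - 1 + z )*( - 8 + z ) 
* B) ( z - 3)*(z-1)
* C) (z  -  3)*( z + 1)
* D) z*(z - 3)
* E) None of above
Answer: B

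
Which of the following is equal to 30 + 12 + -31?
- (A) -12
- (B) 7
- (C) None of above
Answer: C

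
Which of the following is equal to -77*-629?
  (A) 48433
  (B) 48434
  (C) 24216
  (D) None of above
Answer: A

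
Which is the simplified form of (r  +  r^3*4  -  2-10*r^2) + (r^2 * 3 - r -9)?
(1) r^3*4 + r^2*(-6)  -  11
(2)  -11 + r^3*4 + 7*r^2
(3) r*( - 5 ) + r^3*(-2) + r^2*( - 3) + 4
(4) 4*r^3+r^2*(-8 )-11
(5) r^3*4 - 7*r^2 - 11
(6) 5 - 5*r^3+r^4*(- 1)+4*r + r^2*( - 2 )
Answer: 5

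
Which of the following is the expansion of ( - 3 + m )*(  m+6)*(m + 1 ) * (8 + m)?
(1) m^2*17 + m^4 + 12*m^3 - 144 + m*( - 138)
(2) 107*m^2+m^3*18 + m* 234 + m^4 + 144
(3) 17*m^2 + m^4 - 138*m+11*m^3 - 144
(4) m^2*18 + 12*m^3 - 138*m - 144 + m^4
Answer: 1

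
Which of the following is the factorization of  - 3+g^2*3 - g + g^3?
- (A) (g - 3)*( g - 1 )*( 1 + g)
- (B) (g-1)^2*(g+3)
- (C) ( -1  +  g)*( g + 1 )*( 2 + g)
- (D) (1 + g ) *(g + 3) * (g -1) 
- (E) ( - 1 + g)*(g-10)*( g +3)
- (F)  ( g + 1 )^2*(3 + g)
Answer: D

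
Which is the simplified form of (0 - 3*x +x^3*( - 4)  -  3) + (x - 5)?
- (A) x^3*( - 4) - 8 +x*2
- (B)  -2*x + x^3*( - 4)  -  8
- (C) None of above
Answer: B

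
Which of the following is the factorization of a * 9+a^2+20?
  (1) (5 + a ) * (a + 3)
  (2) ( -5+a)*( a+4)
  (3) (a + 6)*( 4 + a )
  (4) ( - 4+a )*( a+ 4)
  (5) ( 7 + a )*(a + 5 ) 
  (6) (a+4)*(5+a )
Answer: 6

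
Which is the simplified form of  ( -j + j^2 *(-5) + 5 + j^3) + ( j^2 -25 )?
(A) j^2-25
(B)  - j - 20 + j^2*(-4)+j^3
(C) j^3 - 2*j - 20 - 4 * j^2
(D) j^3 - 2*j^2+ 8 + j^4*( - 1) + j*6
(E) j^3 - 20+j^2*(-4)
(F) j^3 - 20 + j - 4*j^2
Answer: B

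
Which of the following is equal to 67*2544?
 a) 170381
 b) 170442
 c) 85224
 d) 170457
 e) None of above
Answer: e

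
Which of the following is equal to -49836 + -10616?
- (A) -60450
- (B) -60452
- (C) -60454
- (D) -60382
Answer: B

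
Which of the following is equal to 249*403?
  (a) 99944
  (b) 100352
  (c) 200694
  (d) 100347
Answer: d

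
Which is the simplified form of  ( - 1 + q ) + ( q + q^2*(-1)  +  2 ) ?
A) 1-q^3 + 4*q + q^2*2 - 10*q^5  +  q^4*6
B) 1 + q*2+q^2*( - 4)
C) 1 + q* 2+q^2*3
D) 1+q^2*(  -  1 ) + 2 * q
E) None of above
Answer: D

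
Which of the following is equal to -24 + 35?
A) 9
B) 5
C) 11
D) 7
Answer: C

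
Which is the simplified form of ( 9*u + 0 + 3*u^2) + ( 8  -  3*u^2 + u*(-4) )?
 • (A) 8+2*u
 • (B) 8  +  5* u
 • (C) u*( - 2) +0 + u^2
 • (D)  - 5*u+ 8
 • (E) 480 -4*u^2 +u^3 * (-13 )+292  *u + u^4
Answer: B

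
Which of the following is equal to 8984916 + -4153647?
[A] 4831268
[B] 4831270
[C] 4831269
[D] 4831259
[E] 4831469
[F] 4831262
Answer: C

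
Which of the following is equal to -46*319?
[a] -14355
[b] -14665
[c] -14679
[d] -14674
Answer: d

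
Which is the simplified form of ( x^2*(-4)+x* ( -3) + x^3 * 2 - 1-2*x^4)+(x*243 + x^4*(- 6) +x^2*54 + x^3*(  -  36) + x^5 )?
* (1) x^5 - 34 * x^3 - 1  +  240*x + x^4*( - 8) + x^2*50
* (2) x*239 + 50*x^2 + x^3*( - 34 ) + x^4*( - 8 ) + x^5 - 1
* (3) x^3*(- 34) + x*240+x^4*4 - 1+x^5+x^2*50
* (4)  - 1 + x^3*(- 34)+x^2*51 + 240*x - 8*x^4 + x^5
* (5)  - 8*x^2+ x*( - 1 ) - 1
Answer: 1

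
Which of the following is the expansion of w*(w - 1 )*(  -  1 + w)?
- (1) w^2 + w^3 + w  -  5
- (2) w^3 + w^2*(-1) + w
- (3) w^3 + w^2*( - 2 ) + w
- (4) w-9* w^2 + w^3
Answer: 3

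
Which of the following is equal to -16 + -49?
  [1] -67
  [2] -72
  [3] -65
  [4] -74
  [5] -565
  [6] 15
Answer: 3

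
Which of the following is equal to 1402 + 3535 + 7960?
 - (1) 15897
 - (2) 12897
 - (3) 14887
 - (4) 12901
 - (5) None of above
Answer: 2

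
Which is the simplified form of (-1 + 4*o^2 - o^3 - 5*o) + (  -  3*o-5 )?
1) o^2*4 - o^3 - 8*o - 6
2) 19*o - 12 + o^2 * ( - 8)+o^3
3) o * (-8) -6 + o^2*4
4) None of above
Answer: 1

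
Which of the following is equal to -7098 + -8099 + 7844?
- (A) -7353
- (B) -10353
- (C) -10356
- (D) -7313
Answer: A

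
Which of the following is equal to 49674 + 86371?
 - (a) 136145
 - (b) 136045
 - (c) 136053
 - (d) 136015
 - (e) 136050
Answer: b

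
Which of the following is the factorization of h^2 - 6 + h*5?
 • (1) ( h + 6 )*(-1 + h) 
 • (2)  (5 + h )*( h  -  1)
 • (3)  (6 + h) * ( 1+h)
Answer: 1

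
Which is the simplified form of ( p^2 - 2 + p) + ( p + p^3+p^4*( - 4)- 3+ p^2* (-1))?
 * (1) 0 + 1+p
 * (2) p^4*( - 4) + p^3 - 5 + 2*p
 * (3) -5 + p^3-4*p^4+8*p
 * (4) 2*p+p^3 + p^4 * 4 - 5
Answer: 2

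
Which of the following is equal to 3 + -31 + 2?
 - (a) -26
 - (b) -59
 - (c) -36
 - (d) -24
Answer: a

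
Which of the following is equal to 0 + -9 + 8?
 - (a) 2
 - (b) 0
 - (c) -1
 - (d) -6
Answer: c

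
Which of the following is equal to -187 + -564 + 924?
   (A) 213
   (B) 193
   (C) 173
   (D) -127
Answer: C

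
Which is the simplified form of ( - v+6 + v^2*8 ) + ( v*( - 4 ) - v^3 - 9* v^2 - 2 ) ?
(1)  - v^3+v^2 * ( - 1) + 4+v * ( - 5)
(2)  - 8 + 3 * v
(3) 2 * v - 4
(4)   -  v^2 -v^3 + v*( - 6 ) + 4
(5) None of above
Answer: 1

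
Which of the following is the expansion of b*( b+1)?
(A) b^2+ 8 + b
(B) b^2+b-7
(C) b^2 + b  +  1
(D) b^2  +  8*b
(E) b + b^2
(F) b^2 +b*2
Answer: E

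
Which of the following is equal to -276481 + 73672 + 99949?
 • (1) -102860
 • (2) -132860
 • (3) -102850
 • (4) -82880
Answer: 1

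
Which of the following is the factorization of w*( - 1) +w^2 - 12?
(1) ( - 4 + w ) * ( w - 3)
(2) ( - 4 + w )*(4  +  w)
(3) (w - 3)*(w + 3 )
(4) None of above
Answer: 4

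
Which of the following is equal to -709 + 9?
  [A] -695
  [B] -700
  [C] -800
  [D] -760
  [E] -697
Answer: B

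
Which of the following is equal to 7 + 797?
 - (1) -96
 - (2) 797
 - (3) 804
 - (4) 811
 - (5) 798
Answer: 3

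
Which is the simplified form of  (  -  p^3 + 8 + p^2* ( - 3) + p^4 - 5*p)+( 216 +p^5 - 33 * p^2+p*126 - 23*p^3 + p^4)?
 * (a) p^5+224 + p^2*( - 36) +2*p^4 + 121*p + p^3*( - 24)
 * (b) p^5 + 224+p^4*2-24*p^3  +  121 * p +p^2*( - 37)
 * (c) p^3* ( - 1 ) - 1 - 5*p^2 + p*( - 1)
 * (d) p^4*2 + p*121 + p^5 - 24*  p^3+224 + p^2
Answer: a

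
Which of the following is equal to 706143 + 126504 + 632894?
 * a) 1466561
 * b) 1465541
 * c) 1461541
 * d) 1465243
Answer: b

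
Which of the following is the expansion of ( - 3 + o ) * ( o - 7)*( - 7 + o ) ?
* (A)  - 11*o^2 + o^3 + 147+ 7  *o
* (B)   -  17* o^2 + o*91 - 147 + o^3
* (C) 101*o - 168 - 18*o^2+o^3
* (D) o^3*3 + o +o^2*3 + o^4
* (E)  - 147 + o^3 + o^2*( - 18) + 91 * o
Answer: B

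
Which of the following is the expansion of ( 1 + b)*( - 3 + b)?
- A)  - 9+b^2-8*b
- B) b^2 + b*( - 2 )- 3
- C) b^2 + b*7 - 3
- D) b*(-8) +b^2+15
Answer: B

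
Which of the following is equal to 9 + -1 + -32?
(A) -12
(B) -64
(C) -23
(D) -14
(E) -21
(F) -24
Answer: F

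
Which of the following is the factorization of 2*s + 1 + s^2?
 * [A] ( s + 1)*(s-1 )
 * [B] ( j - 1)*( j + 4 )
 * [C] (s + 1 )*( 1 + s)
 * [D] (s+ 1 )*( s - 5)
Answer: C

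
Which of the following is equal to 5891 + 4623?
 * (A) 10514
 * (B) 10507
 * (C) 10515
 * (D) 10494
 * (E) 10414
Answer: A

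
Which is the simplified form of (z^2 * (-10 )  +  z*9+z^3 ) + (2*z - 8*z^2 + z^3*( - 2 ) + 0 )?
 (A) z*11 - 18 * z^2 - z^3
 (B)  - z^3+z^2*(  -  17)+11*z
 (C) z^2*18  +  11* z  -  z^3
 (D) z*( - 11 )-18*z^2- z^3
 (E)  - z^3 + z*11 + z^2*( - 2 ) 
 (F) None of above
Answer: A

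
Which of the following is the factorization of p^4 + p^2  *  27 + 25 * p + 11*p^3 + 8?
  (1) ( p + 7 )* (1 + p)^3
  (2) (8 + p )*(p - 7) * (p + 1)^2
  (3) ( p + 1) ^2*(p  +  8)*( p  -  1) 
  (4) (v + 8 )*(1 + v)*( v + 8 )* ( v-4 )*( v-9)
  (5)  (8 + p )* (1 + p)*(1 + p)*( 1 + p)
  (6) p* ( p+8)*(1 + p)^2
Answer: 5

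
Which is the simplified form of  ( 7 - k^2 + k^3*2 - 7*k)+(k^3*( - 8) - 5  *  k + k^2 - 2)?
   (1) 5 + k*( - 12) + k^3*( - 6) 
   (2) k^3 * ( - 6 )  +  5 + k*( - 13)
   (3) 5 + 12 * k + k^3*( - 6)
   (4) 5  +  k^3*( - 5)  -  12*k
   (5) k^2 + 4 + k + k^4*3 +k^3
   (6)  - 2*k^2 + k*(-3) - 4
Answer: 1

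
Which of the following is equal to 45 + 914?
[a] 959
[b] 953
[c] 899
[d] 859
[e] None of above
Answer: a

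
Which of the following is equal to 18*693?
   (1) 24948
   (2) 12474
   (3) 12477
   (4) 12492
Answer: 2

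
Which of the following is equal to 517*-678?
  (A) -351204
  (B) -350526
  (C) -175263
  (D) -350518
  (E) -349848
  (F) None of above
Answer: B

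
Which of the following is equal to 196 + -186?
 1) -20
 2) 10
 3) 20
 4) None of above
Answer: 2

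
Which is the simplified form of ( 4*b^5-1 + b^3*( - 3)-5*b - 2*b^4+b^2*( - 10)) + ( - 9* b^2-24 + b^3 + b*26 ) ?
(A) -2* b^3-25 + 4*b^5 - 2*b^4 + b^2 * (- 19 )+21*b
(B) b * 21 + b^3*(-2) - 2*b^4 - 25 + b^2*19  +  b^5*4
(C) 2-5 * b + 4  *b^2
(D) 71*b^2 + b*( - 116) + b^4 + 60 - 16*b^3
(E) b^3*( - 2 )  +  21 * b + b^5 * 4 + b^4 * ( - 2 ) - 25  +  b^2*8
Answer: A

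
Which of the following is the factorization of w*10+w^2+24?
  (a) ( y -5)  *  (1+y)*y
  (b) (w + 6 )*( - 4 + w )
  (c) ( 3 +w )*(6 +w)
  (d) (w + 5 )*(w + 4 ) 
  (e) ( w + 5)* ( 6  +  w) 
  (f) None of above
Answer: f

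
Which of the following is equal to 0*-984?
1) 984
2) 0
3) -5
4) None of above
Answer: 2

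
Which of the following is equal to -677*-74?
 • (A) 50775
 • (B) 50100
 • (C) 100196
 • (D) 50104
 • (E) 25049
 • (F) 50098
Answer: F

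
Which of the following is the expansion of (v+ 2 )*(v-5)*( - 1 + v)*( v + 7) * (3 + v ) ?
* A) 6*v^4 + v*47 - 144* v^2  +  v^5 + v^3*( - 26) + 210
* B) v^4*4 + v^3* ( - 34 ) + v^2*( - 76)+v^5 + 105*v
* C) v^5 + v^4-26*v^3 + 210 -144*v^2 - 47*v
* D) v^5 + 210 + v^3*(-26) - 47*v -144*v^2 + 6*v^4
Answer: D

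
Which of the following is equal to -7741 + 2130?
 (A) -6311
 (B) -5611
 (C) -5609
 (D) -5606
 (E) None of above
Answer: B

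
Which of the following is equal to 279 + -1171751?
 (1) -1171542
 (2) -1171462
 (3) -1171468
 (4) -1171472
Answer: 4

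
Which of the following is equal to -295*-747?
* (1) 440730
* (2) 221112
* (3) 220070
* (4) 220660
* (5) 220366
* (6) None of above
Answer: 6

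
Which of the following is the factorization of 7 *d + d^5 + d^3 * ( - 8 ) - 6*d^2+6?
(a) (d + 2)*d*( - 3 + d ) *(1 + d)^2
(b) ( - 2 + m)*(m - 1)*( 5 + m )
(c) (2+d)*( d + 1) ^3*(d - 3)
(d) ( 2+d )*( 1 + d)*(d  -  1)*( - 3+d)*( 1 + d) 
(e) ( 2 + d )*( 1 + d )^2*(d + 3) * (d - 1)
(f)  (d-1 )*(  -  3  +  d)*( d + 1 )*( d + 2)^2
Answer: d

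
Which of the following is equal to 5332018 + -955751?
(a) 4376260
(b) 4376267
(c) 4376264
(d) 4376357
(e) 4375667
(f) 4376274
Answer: b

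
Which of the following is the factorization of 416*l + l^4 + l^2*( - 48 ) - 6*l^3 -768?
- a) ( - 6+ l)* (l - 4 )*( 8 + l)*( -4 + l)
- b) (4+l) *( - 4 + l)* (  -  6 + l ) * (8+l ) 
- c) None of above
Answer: a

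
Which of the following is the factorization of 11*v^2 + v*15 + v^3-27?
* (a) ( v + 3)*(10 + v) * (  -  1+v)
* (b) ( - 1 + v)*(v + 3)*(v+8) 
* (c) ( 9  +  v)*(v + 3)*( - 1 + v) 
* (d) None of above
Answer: c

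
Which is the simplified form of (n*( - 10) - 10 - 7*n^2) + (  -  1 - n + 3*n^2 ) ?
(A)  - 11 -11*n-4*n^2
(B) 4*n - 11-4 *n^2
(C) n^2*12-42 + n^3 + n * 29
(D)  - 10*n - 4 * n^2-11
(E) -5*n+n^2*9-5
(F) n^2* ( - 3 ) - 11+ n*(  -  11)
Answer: A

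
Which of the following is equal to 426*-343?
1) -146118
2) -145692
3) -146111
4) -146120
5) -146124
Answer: 1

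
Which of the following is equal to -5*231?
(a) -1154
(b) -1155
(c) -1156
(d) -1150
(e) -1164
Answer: b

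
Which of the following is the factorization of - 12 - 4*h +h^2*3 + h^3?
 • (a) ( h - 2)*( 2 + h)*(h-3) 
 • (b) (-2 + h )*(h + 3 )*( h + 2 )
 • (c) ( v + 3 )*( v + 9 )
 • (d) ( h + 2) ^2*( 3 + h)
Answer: b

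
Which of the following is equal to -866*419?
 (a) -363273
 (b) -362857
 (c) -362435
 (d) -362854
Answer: d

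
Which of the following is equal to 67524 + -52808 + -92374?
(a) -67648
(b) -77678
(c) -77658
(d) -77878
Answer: c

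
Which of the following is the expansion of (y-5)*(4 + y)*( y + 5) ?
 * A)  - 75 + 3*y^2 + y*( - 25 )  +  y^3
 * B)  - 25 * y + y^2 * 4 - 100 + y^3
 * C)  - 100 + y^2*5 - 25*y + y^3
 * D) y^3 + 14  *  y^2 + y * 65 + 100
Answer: B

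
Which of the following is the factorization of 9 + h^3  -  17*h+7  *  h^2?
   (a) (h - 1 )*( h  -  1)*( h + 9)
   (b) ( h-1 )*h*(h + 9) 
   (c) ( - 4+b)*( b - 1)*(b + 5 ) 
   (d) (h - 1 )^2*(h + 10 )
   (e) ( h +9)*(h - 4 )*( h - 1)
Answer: a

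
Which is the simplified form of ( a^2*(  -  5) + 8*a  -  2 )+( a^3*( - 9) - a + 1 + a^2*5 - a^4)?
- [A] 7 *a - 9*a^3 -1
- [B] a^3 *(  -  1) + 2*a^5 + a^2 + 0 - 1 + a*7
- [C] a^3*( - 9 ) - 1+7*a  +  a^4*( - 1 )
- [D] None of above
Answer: C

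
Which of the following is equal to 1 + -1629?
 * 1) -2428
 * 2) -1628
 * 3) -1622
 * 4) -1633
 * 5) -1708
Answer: 2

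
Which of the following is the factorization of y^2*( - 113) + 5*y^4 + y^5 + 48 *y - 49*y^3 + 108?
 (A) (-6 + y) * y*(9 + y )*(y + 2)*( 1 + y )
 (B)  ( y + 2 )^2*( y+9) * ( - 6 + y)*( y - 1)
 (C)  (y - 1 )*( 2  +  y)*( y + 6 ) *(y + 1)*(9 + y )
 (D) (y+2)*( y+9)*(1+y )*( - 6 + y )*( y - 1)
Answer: D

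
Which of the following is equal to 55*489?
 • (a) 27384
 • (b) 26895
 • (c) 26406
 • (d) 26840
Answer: b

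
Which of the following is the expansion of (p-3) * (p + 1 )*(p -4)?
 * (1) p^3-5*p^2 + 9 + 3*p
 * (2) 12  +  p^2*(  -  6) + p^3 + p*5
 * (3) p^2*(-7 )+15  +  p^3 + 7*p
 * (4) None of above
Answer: 2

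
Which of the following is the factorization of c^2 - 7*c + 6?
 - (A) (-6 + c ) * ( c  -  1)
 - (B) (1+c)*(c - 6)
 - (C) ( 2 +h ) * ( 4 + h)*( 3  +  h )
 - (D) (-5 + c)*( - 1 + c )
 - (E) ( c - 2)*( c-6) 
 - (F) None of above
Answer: A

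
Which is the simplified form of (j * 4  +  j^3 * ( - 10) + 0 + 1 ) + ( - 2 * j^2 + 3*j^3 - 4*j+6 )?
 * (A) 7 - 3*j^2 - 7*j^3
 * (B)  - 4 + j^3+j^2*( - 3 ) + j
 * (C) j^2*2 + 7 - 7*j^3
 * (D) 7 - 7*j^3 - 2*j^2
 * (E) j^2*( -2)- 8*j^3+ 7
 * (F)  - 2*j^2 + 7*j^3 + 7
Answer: D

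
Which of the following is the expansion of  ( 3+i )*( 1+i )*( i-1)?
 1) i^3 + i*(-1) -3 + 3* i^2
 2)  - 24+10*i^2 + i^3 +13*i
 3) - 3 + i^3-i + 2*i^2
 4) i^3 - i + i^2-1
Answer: 1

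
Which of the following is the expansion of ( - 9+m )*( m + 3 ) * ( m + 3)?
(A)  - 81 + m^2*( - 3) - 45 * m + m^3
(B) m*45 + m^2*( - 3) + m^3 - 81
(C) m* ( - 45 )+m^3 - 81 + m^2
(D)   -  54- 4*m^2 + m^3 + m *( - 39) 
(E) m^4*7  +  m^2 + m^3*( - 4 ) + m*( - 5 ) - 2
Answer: A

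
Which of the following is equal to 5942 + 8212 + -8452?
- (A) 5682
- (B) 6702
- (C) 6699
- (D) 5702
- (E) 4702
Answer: D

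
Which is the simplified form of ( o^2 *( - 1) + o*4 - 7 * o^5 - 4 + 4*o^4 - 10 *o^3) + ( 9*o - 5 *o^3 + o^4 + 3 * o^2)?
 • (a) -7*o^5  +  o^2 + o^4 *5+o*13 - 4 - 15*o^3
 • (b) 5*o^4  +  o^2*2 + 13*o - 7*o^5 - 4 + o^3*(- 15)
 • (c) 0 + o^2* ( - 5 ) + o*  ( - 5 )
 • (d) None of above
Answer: b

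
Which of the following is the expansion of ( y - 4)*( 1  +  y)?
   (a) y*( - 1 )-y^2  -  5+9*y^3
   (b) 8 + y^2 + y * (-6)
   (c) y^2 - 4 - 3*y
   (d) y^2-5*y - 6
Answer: c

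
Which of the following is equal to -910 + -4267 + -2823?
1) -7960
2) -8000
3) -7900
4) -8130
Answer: 2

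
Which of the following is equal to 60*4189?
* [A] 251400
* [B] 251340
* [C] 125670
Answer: B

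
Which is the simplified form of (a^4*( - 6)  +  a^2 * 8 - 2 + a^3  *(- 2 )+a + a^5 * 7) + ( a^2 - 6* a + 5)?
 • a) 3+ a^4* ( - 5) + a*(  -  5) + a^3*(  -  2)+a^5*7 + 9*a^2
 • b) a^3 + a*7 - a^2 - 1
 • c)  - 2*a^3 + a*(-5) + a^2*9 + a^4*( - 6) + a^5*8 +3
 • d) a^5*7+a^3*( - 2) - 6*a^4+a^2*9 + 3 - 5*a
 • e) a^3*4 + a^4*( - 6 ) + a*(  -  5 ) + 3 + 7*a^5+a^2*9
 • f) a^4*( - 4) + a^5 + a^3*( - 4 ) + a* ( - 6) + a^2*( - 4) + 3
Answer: d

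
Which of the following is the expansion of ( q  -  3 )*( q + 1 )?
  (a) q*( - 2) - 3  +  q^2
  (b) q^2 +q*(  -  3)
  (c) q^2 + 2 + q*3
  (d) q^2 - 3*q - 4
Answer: a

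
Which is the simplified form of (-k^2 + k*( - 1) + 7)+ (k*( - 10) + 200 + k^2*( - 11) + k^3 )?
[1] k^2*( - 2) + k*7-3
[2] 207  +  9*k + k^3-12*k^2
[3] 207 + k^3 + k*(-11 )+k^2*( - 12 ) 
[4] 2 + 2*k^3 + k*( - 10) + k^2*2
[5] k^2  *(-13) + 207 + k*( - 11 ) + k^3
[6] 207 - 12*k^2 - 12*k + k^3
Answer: 3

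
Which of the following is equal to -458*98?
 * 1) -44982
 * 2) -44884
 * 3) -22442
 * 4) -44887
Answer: 2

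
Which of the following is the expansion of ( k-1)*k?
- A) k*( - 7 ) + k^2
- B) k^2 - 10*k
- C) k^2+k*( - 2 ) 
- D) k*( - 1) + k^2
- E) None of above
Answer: D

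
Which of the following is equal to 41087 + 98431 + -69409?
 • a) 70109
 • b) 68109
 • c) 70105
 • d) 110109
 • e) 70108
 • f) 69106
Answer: a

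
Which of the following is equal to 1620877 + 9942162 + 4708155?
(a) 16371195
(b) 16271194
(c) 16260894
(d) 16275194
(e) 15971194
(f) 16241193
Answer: b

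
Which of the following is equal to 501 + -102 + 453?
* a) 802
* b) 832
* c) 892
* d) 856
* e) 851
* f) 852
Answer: f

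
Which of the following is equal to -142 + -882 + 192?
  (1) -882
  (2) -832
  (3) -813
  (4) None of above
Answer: 2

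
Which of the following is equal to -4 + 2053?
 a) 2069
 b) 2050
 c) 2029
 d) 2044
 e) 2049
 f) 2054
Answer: e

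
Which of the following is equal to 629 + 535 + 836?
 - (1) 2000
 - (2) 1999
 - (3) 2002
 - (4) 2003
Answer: 1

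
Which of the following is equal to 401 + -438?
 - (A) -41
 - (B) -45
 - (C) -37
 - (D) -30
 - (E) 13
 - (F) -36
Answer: C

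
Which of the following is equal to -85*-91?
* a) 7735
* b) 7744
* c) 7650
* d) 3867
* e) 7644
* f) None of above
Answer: a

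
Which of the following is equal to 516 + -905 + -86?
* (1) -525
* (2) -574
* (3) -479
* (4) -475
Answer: 4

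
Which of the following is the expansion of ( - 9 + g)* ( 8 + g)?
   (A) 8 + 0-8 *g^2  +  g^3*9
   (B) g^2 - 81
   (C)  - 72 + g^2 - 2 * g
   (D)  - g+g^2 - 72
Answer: D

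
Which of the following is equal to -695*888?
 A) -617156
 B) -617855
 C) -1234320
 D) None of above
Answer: D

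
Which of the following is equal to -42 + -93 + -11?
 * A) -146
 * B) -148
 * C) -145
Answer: A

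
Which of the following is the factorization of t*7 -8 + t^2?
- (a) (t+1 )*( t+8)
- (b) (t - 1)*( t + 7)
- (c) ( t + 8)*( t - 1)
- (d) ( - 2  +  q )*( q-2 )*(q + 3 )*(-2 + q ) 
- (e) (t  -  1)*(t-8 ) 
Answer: c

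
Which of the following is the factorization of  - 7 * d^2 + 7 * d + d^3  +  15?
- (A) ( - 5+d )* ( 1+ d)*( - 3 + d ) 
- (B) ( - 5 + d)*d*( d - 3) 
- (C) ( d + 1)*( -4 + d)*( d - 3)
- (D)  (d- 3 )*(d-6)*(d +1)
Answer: A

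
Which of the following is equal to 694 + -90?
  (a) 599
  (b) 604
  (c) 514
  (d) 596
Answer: b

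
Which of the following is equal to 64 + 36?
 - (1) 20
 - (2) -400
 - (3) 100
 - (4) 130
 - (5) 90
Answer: 3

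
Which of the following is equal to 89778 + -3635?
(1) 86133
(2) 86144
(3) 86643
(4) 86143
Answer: 4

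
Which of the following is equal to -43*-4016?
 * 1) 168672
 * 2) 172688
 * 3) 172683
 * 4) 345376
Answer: 2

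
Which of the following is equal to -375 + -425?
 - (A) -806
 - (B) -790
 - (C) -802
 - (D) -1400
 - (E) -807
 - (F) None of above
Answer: F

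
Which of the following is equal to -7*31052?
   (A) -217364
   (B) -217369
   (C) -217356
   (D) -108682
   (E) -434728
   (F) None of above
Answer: A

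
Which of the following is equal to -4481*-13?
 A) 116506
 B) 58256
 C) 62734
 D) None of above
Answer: D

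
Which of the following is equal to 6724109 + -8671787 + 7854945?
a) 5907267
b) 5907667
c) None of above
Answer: a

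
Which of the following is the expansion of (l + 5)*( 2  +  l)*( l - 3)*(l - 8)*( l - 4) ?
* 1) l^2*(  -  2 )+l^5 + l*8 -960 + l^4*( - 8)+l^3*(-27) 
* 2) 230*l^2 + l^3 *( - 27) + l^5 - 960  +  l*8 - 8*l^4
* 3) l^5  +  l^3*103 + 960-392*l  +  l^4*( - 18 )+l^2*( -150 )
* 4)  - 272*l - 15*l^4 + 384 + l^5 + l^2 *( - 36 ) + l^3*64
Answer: 2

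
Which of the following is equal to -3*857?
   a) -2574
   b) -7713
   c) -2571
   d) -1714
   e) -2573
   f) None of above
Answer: c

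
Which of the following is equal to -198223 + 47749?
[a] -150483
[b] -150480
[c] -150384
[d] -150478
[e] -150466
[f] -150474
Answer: f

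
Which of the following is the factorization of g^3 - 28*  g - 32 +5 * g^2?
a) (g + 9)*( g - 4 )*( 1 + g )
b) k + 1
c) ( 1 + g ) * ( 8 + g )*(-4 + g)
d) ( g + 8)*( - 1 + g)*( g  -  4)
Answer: c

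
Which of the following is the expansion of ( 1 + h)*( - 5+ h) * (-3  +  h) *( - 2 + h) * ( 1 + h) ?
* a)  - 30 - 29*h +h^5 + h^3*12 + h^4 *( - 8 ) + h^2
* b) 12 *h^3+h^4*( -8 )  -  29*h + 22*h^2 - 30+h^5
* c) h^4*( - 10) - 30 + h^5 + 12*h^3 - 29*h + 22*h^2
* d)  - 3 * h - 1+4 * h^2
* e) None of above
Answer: b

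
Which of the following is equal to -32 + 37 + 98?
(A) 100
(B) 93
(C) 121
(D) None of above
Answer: D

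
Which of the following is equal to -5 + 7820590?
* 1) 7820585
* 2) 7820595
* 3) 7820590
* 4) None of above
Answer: 1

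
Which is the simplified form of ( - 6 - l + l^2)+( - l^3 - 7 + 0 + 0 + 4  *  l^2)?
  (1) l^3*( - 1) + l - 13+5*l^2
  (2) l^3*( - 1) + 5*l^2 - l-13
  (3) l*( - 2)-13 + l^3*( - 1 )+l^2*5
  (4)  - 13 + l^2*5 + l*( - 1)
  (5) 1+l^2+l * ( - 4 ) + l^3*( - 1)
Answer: 2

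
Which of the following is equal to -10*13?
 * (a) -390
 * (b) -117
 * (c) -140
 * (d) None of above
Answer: d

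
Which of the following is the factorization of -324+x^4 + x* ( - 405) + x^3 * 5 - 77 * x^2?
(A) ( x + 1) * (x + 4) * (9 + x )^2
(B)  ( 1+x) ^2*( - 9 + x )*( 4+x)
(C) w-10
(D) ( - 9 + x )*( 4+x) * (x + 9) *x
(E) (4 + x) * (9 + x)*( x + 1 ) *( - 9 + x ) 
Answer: E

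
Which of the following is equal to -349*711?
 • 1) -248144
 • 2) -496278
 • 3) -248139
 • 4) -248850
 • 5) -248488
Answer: 3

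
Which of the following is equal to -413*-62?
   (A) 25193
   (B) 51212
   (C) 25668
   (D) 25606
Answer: D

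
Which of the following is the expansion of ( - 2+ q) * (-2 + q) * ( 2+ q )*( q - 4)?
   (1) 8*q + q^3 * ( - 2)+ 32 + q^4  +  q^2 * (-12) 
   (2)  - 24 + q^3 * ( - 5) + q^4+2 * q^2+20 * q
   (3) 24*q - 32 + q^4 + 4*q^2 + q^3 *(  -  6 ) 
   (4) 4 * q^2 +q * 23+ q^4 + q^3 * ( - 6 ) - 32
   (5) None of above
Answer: 3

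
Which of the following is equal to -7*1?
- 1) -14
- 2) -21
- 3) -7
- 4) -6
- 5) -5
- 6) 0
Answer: 3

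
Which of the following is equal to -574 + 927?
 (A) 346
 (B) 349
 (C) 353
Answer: C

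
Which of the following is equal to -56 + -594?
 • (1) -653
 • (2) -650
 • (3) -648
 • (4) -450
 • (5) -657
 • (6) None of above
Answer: 2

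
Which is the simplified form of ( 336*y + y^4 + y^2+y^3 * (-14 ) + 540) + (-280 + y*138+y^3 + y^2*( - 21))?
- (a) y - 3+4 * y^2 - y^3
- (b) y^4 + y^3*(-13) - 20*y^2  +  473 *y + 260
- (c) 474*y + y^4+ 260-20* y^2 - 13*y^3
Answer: c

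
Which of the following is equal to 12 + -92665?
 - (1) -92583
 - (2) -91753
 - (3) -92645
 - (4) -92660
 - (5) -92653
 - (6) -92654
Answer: 5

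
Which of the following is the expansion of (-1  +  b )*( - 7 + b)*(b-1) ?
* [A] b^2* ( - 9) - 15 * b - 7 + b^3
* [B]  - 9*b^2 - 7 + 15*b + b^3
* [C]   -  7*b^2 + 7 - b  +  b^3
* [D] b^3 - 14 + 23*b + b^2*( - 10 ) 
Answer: B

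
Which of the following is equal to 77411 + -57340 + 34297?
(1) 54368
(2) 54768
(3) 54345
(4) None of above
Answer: 1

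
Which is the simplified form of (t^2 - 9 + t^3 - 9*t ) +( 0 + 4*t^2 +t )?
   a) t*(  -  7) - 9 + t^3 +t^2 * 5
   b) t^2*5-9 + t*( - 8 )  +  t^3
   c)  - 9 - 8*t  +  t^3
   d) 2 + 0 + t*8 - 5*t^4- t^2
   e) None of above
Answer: b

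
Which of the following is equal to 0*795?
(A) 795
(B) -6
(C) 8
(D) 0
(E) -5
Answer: D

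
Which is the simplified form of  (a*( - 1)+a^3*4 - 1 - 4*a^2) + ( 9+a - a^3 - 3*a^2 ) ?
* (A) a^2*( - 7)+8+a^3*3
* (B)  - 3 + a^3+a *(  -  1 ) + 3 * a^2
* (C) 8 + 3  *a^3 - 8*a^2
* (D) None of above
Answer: A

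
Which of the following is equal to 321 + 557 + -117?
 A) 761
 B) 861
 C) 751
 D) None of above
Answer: A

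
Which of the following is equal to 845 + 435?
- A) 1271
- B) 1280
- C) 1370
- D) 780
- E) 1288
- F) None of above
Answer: B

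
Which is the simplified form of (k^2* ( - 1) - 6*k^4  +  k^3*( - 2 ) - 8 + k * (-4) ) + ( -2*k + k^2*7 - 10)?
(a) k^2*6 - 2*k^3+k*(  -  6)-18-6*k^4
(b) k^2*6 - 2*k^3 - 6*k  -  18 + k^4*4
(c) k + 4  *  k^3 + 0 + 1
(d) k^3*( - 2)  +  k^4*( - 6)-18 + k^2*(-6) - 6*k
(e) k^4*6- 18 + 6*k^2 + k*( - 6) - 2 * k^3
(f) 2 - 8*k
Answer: a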